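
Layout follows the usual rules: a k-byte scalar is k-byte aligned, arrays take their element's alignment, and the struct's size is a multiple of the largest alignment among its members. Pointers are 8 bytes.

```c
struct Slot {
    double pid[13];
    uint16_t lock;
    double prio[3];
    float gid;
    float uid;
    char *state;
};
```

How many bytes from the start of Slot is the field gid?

pid at 0 (size 104, align 8) → ends 104
lock at 104 (size 2, align 2) → ends 106
pad 6 to align 8 for prio
prio at 112 (size 24, align 8) → ends 136
gid at 136 (size 4, align 4) → ends 140

136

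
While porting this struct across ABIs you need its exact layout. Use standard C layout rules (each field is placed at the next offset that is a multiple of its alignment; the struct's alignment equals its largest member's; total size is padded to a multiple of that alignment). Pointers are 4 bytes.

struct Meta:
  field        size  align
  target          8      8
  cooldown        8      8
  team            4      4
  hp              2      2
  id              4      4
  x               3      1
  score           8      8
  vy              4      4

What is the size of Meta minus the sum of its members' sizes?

7

0..8  target  (8B, 8-aligned)
8..16  cooldown  (8B, 8-aligned)
16..20  team  (4B, 4-aligned)
20..22  hp  (2B, 2-aligned)
22..24  -- padding (2B)
24..28  id  (4B, 4-aligned)
28..31  x  (3B, 1-aligned)
31..32  -- padding (1B)
32..40  score  (8B, 8-aligned)
40..44  vy  (4B, 4-aligned)
44..48  -- tail padding (4B)
sizeof = 48, alignof = 8
data bytes 41, size 48 → padding 7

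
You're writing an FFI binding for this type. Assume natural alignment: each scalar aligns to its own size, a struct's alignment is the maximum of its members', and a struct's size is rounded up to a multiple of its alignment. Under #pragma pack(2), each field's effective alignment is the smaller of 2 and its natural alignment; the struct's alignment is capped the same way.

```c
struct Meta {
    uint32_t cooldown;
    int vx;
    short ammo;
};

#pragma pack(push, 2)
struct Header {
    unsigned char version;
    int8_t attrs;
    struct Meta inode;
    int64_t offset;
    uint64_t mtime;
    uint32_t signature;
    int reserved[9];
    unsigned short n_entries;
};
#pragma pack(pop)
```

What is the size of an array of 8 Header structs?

576

Meta: 0..4  cooldown  (4B, 4-aligned); 4..8  vx  (4B, 4-aligned); 8..10  ammo  (2B, 2-aligned); 10..12  -- tail padding (2B); sizeof = 12, alignof = 4
0..1  version  (1B, 1-aligned)
1..2  attrs  (1B, 1-aligned)
2..14  inode  (12B, 2-aligned)
14..22  offset  (8B, 2-aligned)
22..30  mtime  (8B, 2-aligned)
30..34  signature  (4B, 2-aligned)
34..70  reserved  (36B, 2-aligned)
70..72  n_entries  (2B, 2-aligned)
sizeof = 72, alignof = 2
array of 8: 8 × 72 = 576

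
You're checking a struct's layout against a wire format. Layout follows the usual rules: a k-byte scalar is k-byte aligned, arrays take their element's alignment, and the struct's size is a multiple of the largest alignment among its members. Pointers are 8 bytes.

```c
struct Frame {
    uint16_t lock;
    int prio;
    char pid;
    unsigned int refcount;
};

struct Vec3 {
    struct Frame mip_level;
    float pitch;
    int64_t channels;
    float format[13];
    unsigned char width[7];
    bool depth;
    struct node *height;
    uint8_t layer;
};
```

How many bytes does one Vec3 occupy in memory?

112 bytes

Frame: @0: lock [2B, align 2] → 2; +2 pad (align 4); @4: prio [4B, align 4] → 8; @8: pid [1B, align 1] → 9; +3 pad (align 4); @12: refcount [4B, align 4] → 16; size 16, align 4
@0: mip_level [16B, align 4] → 16
@16: pitch [4B, align 4] → 20
+4 pad (align 8)
@24: channels [8B, align 8] → 32
@32: format [52B, align 4] → 84
@84: width [7B, align 1] → 91
@91: depth [1B, align 1] → 92
+4 pad (align 8)
@96: height [8B, align 8] → 104
@104: layer [1B, align 1] → 105
+7 tail pad (align 8)
size 112, align 8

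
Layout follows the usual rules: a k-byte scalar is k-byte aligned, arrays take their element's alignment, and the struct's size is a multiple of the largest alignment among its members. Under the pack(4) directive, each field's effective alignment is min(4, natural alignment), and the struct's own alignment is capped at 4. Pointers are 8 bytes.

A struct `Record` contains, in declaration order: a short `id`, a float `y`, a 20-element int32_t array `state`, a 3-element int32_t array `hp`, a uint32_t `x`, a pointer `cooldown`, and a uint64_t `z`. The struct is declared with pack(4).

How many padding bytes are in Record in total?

2

id at 0 (size 2, align 2) → ends 2
pad 2 to align 4 for y
y at 4 (size 4, align 4) → ends 8
state at 8 (size 80, align 4) → ends 88
hp at 88 (size 12, align 4) → ends 100
x at 100 (size 4, align 4) → ends 104
cooldown at 104 (size 8, align 4) → ends 112
z at 112 (size 8, align 4) → ends 120
total 120 bytes, alignment 4
data bytes 118, size 120 → padding 2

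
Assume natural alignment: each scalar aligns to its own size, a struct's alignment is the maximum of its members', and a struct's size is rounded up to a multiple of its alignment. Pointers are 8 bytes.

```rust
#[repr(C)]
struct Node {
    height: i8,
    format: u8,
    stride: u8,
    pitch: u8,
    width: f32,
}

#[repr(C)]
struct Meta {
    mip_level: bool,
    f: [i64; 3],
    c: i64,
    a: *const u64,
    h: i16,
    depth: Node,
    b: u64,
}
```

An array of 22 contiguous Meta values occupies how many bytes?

Node: @0: height [1B, align 1] → 1; @1: format [1B, align 1] → 2; @2: stride [1B, align 1] → 3; @3: pitch [1B, align 1] → 4; @4: width [4B, align 4] → 8; size 8, align 4
@0: mip_level [1B, align 1] → 1
+7 pad (align 8)
@8: f [24B, align 8] → 32
@32: c [8B, align 8] → 40
@40: a [8B, align 8] → 48
@48: h [2B, align 2] → 50
+2 pad (align 4)
@52: depth [8B, align 4] → 60
+4 pad (align 8)
@64: b [8B, align 8] → 72
size 72, align 8
array of 22: 22 × 72 = 1584

1584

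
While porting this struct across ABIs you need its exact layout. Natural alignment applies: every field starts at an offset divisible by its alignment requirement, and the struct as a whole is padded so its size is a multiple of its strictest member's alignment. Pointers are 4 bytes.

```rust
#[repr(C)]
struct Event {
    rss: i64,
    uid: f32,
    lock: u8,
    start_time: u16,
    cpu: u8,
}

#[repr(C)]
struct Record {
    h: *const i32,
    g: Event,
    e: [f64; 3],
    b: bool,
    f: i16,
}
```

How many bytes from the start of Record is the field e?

Event: @0: rss [8B, align 8] → 8; @8: uid [4B, align 4] → 12; @12: lock [1B, align 1] → 13; +1 pad (align 2); @14: start_time [2B, align 2] → 16; @16: cpu [1B, align 1] → 17; +7 tail pad (align 8); size 24, align 8
@0: h [4B, align 4] → 4
+4 pad (align 8)
@8: g [24B, align 8] → 32
@32: e [24B, align 8] → 56

32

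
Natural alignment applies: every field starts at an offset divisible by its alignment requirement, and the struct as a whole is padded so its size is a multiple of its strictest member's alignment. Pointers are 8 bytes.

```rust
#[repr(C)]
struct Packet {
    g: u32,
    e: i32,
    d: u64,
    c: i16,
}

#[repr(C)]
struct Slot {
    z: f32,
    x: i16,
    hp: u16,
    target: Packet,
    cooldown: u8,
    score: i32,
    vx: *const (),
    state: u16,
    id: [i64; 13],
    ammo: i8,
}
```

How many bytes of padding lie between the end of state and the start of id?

6

Packet: g at 0 (size 4, align 4) → ends 4; e at 4 (size 4, align 4) → ends 8; d at 8 (size 8, align 8) → ends 16; c at 16 (size 2, align 2) → ends 18; tail pad 6 to reach multiple of 8; total 24 bytes, alignment 8
z at 0 (size 4, align 4) → ends 4
x at 4 (size 2, align 2) → ends 6
hp at 6 (size 2, align 2) → ends 8
target at 8 (size 24, align 8) → ends 32
cooldown at 32 (size 1, align 1) → ends 33
pad 3 to align 4 for score
score at 36 (size 4, align 4) → ends 40
vx at 40 (size 8, align 8) → ends 48
state at 48 (size 2, align 2) → ends 50
pad 6 to align 8 for id
id at 56 (size 104, align 8) → ends 160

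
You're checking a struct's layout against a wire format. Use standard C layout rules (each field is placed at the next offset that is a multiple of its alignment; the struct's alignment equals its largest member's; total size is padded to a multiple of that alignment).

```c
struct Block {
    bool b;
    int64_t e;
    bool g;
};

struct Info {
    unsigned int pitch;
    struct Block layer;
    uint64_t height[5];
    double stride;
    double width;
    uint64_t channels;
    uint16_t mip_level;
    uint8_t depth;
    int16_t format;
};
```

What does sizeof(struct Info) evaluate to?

104 bytes

Block: b at 0 (size 1, align 1) → ends 1; pad 7 to align 8 for e; e at 8 (size 8, align 8) → ends 16; g at 16 (size 1, align 1) → ends 17; tail pad 7 to reach multiple of 8; total 24 bytes, alignment 8
pitch at 0 (size 4, align 4) → ends 4
pad 4 to align 8 for layer
layer at 8 (size 24, align 8) → ends 32
height at 32 (size 40, align 8) → ends 72
stride at 72 (size 8, align 8) → ends 80
width at 80 (size 8, align 8) → ends 88
channels at 88 (size 8, align 8) → ends 96
mip_level at 96 (size 2, align 2) → ends 98
depth at 98 (size 1, align 1) → ends 99
pad 1 to align 2 for format
format at 100 (size 2, align 2) → ends 102
tail pad 2 to reach multiple of 8
total 104 bytes, alignment 8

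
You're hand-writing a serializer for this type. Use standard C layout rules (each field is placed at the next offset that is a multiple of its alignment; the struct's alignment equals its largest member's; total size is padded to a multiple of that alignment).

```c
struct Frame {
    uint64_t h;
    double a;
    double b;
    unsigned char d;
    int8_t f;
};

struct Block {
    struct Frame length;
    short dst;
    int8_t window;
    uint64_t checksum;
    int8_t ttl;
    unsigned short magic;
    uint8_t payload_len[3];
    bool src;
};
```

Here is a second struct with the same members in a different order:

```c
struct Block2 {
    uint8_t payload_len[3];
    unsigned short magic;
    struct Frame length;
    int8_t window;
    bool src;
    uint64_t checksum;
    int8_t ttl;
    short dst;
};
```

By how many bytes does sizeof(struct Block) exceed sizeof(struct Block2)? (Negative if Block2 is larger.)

-8

Frame: h at 0 (size 8, align 8) → ends 8; a at 8 (size 8, align 8) → ends 16; b at 16 (size 8, align 8) → ends 24; d at 24 (size 1, align 1) → ends 25; f at 25 (size 1, align 1) → ends 26; tail pad 6 to reach multiple of 8; total 32 bytes, alignment 8
length at 0 (size 32, align 8) → ends 32
dst at 32 (size 2, align 2) → ends 34
window at 34 (size 1, align 1) → ends 35
pad 5 to align 8 for checksum
checksum at 40 (size 8, align 8) → ends 48
ttl at 48 (size 1, align 1) → ends 49
pad 1 to align 2 for magic
magic at 50 (size 2, align 2) → ends 52
payload_len at 52 (size 3, align 1) → ends 55
src at 55 (size 1, align 1) → ends 56
total 56 bytes, alignment 8
— Block2 —
payload_len at 0 (size 3, align 1) → ends 3
pad 1 to align 2 for magic
magic at 4 (size 2, align 2) → ends 6
pad 2 to align 8 for length
length at 8 (size 32, align 8) → ends 40
window at 40 (size 1, align 1) → ends 41
src at 41 (size 1, align 1) → ends 42
pad 6 to align 8 for checksum
checksum at 48 (size 8, align 8) → ends 56
ttl at 56 (size 1, align 1) → ends 57
pad 1 to align 2 for dst
dst at 58 (size 2, align 2) → ends 60
tail pad 4 to reach multiple of 8
total 64 bytes, alignment 8
56 − 64 = -8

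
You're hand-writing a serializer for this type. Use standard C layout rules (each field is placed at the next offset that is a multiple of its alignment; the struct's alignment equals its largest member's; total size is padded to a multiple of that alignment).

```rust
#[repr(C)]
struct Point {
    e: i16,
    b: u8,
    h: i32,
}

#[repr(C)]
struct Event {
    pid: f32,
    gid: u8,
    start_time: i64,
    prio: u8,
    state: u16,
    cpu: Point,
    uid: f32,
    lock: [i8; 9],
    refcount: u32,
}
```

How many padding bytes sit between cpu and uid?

Point: 0..2  e  (2B, 2-aligned); 2..3  b  (1B, 1-aligned); 3..4  -- padding (1B); 4..8  h  (4B, 4-aligned); sizeof = 8, alignof = 4
0..4  pid  (4B, 4-aligned)
4..5  gid  (1B, 1-aligned)
5..8  -- padding (3B)
8..16  start_time  (8B, 8-aligned)
16..17  prio  (1B, 1-aligned)
17..18  -- padding (1B)
18..20  state  (2B, 2-aligned)
20..28  cpu  (8B, 4-aligned)
28..32  uid  (4B, 4-aligned)

0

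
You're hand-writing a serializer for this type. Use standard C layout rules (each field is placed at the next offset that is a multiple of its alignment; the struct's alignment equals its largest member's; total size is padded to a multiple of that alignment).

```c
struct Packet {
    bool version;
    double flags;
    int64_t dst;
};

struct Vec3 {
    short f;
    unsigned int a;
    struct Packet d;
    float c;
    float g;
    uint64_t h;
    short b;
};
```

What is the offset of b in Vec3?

Packet: @0: version [1B, align 1] → 1; +7 pad (align 8); @8: flags [8B, align 8] → 16; @16: dst [8B, align 8] → 24; size 24, align 8
@0: f [2B, align 2] → 2
+2 pad (align 4)
@4: a [4B, align 4] → 8
@8: d [24B, align 8] → 32
@32: c [4B, align 4] → 36
@36: g [4B, align 4] → 40
@40: h [8B, align 8] → 48
@48: b [2B, align 2] → 50

48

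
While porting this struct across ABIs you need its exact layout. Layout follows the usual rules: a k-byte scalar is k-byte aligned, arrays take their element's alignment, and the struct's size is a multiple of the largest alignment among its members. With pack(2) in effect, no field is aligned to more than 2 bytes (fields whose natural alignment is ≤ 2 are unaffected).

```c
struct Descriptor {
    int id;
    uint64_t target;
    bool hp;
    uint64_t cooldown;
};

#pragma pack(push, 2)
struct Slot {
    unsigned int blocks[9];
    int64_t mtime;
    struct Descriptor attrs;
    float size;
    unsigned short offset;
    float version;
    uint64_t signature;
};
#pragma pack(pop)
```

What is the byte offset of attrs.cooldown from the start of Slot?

68

Descriptor: @0: id [4B, align 4] → 4; +4 pad (align 8); @8: target [8B, align 8] → 16; @16: hp [1B, align 1] → 17; +7 pad (align 8); @24: cooldown [8B, align 8] → 32; size 32, align 8
@0: blocks [36B, align 2] → 36
@36: mtime [8B, align 2] → 44
@44: attrs [32B, align 2] → 76
within Descriptor: cooldown at 24
44 + 24 = 68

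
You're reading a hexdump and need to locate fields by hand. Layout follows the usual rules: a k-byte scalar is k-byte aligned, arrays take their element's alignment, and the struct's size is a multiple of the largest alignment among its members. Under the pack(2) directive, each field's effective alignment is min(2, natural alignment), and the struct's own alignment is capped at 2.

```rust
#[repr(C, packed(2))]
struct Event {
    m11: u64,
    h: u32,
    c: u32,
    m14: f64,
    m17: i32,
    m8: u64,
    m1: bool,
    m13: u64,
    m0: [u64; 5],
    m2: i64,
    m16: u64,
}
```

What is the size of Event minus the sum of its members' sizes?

1

m11 at 0 (size 8, align 2) → ends 8
h at 8 (size 4, align 2) → ends 12
c at 12 (size 4, align 2) → ends 16
m14 at 16 (size 8, align 2) → ends 24
m17 at 24 (size 4, align 2) → ends 28
m8 at 28 (size 8, align 2) → ends 36
m1 at 36 (size 1, align 1) → ends 37
pad 1 to align 2 for m13
m13 at 38 (size 8, align 2) → ends 46
m0 at 46 (size 40, align 2) → ends 86
m2 at 86 (size 8, align 2) → ends 94
m16 at 94 (size 8, align 2) → ends 102
total 102 bytes, alignment 2
data bytes 101, size 102 → padding 1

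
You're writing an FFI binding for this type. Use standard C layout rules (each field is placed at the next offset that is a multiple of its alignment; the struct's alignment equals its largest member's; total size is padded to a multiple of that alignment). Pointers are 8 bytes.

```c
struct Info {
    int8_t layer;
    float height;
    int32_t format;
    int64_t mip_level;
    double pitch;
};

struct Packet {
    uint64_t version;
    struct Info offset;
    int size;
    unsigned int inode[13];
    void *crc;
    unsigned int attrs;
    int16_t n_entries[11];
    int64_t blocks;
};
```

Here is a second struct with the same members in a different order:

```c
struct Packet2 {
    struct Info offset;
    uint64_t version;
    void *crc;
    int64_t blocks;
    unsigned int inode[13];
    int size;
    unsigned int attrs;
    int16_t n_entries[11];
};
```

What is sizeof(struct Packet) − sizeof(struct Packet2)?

Info: 0..1  layer  (1B, 1-aligned); 1..4  -- padding (3B); 4..8  height  (4B, 4-aligned); 8..12  format  (4B, 4-aligned); 12..16  -- padding (4B); 16..24  mip_level  (8B, 8-aligned); 24..32  pitch  (8B, 8-aligned); sizeof = 32, alignof = 8
0..8  version  (8B, 8-aligned)
8..40  offset  (32B, 8-aligned)
40..44  size  (4B, 4-aligned)
44..96  inode  (52B, 4-aligned)
96..104  crc  (8B, 8-aligned)
104..108  attrs  (4B, 4-aligned)
108..130  n_entries  (22B, 2-aligned)
130..136  -- padding (6B)
136..144  blocks  (8B, 8-aligned)
sizeof = 144, alignof = 8
— Packet2 —
0..32  offset  (32B, 8-aligned)
32..40  version  (8B, 8-aligned)
40..48  crc  (8B, 8-aligned)
48..56  blocks  (8B, 8-aligned)
56..108  inode  (52B, 4-aligned)
108..112  size  (4B, 4-aligned)
112..116  attrs  (4B, 4-aligned)
116..138  n_entries  (22B, 2-aligned)
138..144  -- tail padding (6B)
sizeof = 144, alignof = 8
144 − 144 = 0

0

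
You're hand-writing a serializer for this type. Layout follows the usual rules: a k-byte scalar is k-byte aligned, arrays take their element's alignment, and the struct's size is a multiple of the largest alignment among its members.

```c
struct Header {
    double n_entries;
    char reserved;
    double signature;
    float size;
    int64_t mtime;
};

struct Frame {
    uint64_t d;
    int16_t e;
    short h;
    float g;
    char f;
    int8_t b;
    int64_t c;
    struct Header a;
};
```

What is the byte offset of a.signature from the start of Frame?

48

Header: @0: n_entries [8B, align 8] → 8; @8: reserved [1B, align 1] → 9; +7 pad (align 8); @16: signature [8B, align 8] → 24; @24: size [4B, align 4] → 28; +4 pad (align 8); @32: mtime [8B, align 8] → 40; size 40, align 8
@0: d [8B, align 8] → 8
@8: e [2B, align 2] → 10
@10: h [2B, align 2] → 12
@12: g [4B, align 4] → 16
@16: f [1B, align 1] → 17
@17: b [1B, align 1] → 18
+6 pad (align 8)
@24: c [8B, align 8] → 32
@32: a [40B, align 8] → 72
within Header: signature at 16
32 + 16 = 48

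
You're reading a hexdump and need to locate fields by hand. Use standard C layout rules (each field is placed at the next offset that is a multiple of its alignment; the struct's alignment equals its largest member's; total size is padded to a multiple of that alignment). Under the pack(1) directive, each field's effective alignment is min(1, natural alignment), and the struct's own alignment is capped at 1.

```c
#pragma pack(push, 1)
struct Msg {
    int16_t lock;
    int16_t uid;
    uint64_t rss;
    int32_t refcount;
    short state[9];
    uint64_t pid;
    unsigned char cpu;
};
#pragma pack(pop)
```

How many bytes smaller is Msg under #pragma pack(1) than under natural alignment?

natural layout:
  @0: lock [2B, align 2] → 2
  @2: uid [2B, align 2] → 4
  +4 pad (align 8)
  @8: rss [8B, align 8] → 16
  @16: refcount [4B, align 4] → 20
  @20: state [18B, align 2] → 38
  +2 pad (align 8)
  @40: pid [8B, align 8] → 48
  @48: cpu [1B, align 1] → 49
  +7 tail pad (align 8)
  size 56, align 8
packed(1) layout:
  @0: lock [2B, align 1] → 2
  @2: uid [2B, align 1] → 4
  @4: rss [8B, align 1] → 12
  @12: refcount [4B, align 1] → 16
  @16: state [18B, align 1] → 34
  @34: pid [8B, align 1] → 42
  @42: cpu [1B, align 1] → 43
  size 43, align 1
56 − 43 = 13

13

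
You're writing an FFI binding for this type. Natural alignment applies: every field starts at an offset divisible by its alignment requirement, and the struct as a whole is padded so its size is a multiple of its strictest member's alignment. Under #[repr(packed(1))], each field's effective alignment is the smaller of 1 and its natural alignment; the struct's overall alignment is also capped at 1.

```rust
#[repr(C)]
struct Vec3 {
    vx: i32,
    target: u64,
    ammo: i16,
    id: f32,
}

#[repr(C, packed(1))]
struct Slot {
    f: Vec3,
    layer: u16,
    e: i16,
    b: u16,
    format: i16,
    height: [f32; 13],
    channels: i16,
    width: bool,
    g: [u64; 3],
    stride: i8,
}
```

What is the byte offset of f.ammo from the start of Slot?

16

Vec3: @0: vx [4B, align 4] → 4; +4 pad (align 8); @8: target [8B, align 8] → 16; @16: ammo [2B, align 2] → 18; +2 pad (align 4); @20: id [4B, align 4] → 24; size 24, align 8
@0: f [24B, align 1] → 24
within Vec3: ammo at 16
0 + 16 = 16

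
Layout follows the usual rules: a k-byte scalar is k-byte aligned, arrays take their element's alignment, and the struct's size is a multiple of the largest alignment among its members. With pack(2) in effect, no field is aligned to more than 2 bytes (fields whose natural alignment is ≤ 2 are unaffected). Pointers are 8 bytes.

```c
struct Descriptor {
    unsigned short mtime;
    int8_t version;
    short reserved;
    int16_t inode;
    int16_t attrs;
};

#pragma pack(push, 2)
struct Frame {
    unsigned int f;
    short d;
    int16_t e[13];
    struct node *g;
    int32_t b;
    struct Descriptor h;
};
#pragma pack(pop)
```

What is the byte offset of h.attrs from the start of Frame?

Descriptor: mtime at 0 (size 2, align 2) → ends 2; version at 2 (size 1, align 1) → ends 3; pad 1 to align 2 for reserved; reserved at 4 (size 2, align 2) → ends 6; inode at 6 (size 2, align 2) → ends 8; attrs at 8 (size 2, align 2) → ends 10; total 10 bytes, alignment 2
f at 0 (size 4, align 2) → ends 4
d at 4 (size 2, align 2) → ends 6
e at 6 (size 26, align 2) → ends 32
g at 32 (size 8, align 2) → ends 40
b at 40 (size 4, align 2) → ends 44
h at 44 (size 10, align 2) → ends 54
within Descriptor: attrs at 8
44 + 8 = 52

52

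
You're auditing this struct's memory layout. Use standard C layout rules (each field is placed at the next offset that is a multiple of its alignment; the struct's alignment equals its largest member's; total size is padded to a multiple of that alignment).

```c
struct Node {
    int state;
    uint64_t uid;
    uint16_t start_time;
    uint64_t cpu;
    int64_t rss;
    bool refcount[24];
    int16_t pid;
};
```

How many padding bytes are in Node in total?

16

0..4  state  (4B, 4-aligned)
4..8  -- padding (4B)
8..16  uid  (8B, 8-aligned)
16..18  start_time  (2B, 2-aligned)
18..24  -- padding (6B)
24..32  cpu  (8B, 8-aligned)
32..40  rss  (8B, 8-aligned)
40..64  refcount  (24B, 1-aligned)
64..66  pid  (2B, 2-aligned)
66..72  -- tail padding (6B)
sizeof = 72, alignof = 8
data bytes 56, size 72 → padding 16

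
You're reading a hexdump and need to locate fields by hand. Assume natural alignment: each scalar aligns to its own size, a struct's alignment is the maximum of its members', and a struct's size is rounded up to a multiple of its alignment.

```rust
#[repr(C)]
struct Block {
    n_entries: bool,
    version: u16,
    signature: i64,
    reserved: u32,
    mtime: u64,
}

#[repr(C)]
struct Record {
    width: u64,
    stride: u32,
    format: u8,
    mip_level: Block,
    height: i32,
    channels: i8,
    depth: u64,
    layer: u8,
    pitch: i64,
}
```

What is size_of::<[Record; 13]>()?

Block: n_entries at 0 (size 1, align 1) → ends 1; pad 1 to align 2 for version; version at 2 (size 2, align 2) → ends 4; pad 4 to align 8 for signature; signature at 8 (size 8, align 8) → ends 16; reserved at 16 (size 4, align 4) → ends 20; pad 4 to align 8 for mtime; mtime at 24 (size 8, align 8) → ends 32; total 32 bytes, alignment 8
width at 0 (size 8, align 8) → ends 8
stride at 8 (size 4, align 4) → ends 12
format at 12 (size 1, align 1) → ends 13
pad 3 to align 8 for mip_level
mip_level at 16 (size 32, align 8) → ends 48
height at 48 (size 4, align 4) → ends 52
channels at 52 (size 1, align 1) → ends 53
pad 3 to align 8 for depth
depth at 56 (size 8, align 8) → ends 64
layer at 64 (size 1, align 1) → ends 65
pad 7 to align 8 for pitch
pitch at 72 (size 8, align 8) → ends 80
total 80 bytes, alignment 8
array of 13: 13 × 80 = 1040

1040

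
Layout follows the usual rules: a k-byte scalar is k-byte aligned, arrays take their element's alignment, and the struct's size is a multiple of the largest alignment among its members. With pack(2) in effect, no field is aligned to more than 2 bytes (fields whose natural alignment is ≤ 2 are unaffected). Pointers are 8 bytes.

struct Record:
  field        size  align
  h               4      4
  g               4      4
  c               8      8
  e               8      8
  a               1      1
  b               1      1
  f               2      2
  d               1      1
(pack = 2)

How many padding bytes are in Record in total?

1

@0: h [4B, align 2] → 4
@4: g [4B, align 2] → 8
@8: c [8B, align 2] → 16
@16: e [8B, align 2] → 24
@24: a [1B, align 1] → 25
@25: b [1B, align 1] → 26
@26: f [2B, align 2] → 28
@28: d [1B, align 1] → 29
+1 tail pad (align 2)
size 30, align 2
data bytes 29, size 30 → padding 1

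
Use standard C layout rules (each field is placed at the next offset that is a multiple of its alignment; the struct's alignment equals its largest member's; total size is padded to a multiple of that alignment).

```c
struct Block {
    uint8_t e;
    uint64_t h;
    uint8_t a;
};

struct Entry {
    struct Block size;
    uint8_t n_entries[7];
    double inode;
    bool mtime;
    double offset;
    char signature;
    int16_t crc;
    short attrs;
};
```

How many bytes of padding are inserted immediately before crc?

Block: 0..1  e  (1B, 1-aligned); 1..8  -- padding (7B); 8..16  h  (8B, 8-aligned); 16..17  a  (1B, 1-aligned); 17..24  -- tail padding (7B); sizeof = 24, alignof = 8
0..24  size  (24B, 8-aligned)
24..31  n_entries  (7B, 1-aligned)
31..32  -- padding (1B)
32..40  inode  (8B, 8-aligned)
40..41  mtime  (1B, 1-aligned)
41..48  -- padding (7B)
48..56  offset  (8B, 8-aligned)
56..57  signature  (1B, 1-aligned)
57..58  -- padding (1B)
58..60  crc  (2B, 2-aligned)

1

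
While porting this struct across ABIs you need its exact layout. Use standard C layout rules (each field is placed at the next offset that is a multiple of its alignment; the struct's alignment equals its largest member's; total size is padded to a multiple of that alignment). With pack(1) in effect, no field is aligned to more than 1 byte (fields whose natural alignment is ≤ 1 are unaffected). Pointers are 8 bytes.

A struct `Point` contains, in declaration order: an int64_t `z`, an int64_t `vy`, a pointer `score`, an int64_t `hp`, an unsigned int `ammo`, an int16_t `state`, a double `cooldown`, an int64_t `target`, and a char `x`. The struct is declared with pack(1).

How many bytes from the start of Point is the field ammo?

@0: z [8B, align 1] → 8
@8: vy [8B, align 1] → 16
@16: score [8B, align 1] → 24
@24: hp [8B, align 1] → 32
@32: ammo [4B, align 1] → 36

32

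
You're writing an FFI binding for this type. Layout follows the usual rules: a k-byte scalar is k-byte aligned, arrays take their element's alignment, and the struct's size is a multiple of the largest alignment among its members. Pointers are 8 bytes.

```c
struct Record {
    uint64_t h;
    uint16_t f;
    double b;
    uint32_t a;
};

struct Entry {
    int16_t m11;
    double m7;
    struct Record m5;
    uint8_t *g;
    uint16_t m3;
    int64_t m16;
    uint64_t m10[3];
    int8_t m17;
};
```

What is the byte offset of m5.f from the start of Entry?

24

Record: h at 0 (size 8, align 8) → ends 8; f at 8 (size 2, align 2) → ends 10; pad 6 to align 8 for b; b at 16 (size 8, align 8) → ends 24; a at 24 (size 4, align 4) → ends 28; tail pad 4 to reach multiple of 8; total 32 bytes, alignment 8
m11 at 0 (size 2, align 2) → ends 2
pad 6 to align 8 for m7
m7 at 8 (size 8, align 8) → ends 16
m5 at 16 (size 32, align 8) → ends 48
within Record: f at 8
16 + 8 = 24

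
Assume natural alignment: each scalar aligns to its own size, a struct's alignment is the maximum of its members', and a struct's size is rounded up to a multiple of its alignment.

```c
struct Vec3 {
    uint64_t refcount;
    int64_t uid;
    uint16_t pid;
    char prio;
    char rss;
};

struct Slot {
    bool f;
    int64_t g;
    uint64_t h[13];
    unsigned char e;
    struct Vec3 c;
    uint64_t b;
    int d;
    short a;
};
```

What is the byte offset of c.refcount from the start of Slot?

Vec3: @0: refcount [8B, align 8] → 8; @8: uid [8B, align 8] → 16; @16: pid [2B, align 2] → 18; @18: prio [1B, align 1] → 19; @19: rss [1B, align 1] → 20; +4 tail pad (align 8); size 24, align 8
@0: f [1B, align 1] → 1
+7 pad (align 8)
@8: g [8B, align 8] → 16
@16: h [104B, align 8] → 120
@120: e [1B, align 1] → 121
+7 pad (align 8)
@128: c [24B, align 8] → 152
within Vec3: refcount at 0
128 + 0 = 128

128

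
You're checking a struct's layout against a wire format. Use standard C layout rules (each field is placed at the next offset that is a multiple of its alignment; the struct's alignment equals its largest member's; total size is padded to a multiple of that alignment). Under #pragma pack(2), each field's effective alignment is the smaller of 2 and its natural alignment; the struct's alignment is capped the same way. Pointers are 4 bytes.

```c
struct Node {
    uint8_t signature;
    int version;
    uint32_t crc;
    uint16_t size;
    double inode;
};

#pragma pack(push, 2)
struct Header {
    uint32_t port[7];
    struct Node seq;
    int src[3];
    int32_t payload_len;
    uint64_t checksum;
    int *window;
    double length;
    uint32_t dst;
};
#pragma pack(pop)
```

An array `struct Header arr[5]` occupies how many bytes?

460

Node: signature at 0 (size 1, align 1) → ends 1; pad 3 to align 4 for version; version at 4 (size 4, align 4) → ends 8; crc at 8 (size 4, align 4) → ends 12; size at 12 (size 2, align 2) → ends 14; pad 2 to align 8 for inode; inode at 16 (size 8, align 8) → ends 24; total 24 bytes, alignment 8
port at 0 (size 28, align 2) → ends 28
seq at 28 (size 24, align 2) → ends 52
src at 52 (size 12, align 2) → ends 64
payload_len at 64 (size 4, align 2) → ends 68
checksum at 68 (size 8, align 2) → ends 76
window at 76 (size 4, align 2) → ends 80
length at 80 (size 8, align 2) → ends 88
dst at 88 (size 4, align 2) → ends 92
total 92 bytes, alignment 2
array of 5: 5 × 92 = 460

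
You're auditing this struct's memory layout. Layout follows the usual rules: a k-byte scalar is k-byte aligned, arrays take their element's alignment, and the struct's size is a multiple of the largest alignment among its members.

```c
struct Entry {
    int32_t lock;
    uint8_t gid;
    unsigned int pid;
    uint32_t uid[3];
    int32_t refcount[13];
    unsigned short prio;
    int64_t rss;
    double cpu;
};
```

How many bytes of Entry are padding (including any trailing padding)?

5

lock at 0 (size 4, align 4) → ends 4
gid at 4 (size 1, align 1) → ends 5
pad 3 to align 4 for pid
pid at 8 (size 4, align 4) → ends 12
uid at 12 (size 12, align 4) → ends 24
refcount at 24 (size 52, align 4) → ends 76
prio at 76 (size 2, align 2) → ends 78
pad 2 to align 8 for rss
rss at 80 (size 8, align 8) → ends 88
cpu at 88 (size 8, align 8) → ends 96
total 96 bytes, alignment 8
data bytes 91, size 96 → padding 5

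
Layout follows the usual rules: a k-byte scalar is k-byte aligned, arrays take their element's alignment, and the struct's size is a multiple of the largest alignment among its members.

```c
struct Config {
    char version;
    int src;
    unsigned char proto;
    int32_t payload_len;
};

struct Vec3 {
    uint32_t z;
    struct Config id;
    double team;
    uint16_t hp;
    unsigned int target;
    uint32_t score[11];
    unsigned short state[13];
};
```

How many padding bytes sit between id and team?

Config: @0: version [1B, align 1] → 1; +3 pad (align 4); @4: src [4B, align 4] → 8; @8: proto [1B, align 1] → 9; +3 pad (align 4); @12: payload_len [4B, align 4] → 16; size 16, align 4
@0: z [4B, align 4] → 4
@4: id [16B, align 4] → 20
+4 pad (align 8)
@24: team [8B, align 8] → 32

4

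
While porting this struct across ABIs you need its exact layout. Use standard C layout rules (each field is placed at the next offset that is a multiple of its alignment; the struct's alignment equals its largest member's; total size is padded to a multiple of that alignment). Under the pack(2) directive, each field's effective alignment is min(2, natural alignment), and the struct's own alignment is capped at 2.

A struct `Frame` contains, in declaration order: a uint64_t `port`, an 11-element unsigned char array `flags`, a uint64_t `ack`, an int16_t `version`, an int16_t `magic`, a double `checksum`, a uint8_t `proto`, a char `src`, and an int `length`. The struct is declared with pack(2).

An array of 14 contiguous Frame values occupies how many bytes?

port at 0 (size 8, align 2) → ends 8
flags at 8 (size 11, align 1) → ends 19
pad 1 to align 2 for ack
ack at 20 (size 8, align 2) → ends 28
version at 28 (size 2, align 2) → ends 30
magic at 30 (size 2, align 2) → ends 32
checksum at 32 (size 8, align 2) → ends 40
proto at 40 (size 1, align 1) → ends 41
src at 41 (size 1, align 1) → ends 42
length at 42 (size 4, align 2) → ends 46
total 46 bytes, alignment 2
array of 14: 14 × 46 = 644

644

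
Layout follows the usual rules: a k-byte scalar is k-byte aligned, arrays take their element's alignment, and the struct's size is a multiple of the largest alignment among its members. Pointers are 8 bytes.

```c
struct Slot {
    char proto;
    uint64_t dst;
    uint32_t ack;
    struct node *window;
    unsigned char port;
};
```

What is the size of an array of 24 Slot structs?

proto at 0 (size 1, align 1) → ends 1
pad 7 to align 8 for dst
dst at 8 (size 8, align 8) → ends 16
ack at 16 (size 4, align 4) → ends 20
pad 4 to align 8 for window
window at 24 (size 8, align 8) → ends 32
port at 32 (size 1, align 1) → ends 33
tail pad 7 to reach multiple of 8
total 40 bytes, alignment 8
array of 24: 24 × 40 = 960

960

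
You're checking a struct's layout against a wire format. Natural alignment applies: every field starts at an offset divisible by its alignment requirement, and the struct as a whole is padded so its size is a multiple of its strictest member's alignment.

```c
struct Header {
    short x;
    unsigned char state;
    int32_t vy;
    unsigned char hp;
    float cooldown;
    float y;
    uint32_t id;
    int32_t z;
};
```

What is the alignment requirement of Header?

4

member alignments: x=2, state=1, vy=4, hp=1, cooldown=4, y=4, id=4, z=4
max = 4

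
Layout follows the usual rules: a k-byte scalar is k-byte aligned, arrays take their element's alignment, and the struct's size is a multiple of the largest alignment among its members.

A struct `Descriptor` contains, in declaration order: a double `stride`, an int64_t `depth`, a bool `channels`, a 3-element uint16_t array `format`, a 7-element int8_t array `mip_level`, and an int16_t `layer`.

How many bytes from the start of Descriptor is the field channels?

16

0..8  stride  (8B, 8-aligned)
8..16  depth  (8B, 8-aligned)
16..17  channels  (1B, 1-aligned)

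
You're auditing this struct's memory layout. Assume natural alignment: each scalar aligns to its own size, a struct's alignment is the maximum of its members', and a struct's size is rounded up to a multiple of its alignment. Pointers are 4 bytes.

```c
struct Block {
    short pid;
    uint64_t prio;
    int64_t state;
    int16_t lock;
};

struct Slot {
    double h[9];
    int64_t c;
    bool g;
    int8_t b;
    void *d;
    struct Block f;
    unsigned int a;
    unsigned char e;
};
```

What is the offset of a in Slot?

Block: @0: pid [2B, align 2] → 2; +6 pad (align 8); @8: prio [8B, align 8] → 16; @16: state [8B, align 8] → 24; @24: lock [2B, align 2] → 26; +6 tail pad (align 8); size 32, align 8
@0: h [72B, align 8] → 72
@72: c [8B, align 8] → 80
@80: g [1B, align 1] → 81
@81: b [1B, align 1] → 82
+2 pad (align 4)
@84: d [4B, align 4] → 88
@88: f [32B, align 8] → 120
@120: a [4B, align 4] → 124

120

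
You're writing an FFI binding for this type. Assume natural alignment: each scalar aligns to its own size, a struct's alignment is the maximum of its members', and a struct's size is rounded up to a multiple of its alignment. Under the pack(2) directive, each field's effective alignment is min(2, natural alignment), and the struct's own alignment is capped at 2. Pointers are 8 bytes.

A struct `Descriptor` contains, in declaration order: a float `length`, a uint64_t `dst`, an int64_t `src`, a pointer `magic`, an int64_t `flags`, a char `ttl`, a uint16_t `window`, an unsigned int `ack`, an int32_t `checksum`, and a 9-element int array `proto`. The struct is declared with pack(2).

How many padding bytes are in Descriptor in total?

length at 0 (size 4, align 2) → ends 4
dst at 4 (size 8, align 2) → ends 12
src at 12 (size 8, align 2) → ends 20
magic at 20 (size 8, align 2) → ends 28
flags at 28 (size 8, align 2) → ends 36
ttl at 36 (size 1, align 1) → ends 37
pad 1 to align 2 for window
window at 38 (size 2, align 2) → ends 40
ack at 40 (size 4, align 2) → ends 44
checksum at 44 (size 4, align 2) → ends 48
proto at 48 (size 36, align 2) → ends 84
total 84 bytes, alignment 2
data bytes 83, size 84 → padding 1

1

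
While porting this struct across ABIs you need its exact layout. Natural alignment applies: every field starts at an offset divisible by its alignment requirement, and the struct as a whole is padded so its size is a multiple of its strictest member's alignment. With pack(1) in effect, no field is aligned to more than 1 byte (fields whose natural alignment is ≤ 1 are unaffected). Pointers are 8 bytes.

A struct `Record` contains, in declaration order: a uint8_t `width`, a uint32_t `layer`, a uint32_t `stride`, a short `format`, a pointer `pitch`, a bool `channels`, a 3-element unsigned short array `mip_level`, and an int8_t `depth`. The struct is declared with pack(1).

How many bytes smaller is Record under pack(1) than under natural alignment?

natural layout:
  0..1  width  (1B, 1-aligned)
  1..4  -- padding (3B)
  4..8  layer  (4B, 4-aligned)
  8..12  stride  (4B, 4-aligned)
  12..14  format  (2B, 2-aligned)
  14..16  -- padding (2B)
  16..24  pitch  (8B, 8-aligned)
  24..25  channels  (1B, 1-aligned)
  25..26  -- padding (1B)
  26..32  mip_level  (6B, 2-aligned)
  32..33  depth  (1B, 1-aligned)
  33..40  -- tail padding (7B)
  sizeof = 40, alignof = 8
packed(1) layout:
  0..1  width  (1B, 1-aligned)
  1..5  layer  (4B, 1-aligned)
  5..9  stride  (4B, 1-aligned)
  9..11  format  (2B, 1-aligned)
  11..19  pitch  (8B, 1-aligned)
  19..20  channels  (1B, 1-aligned)
  20..26  mip_level  (6B, 1-aligned)
  26..27  depth  (1B, 1-aligned)
  sizeof = 27, alignof = 1
40 − 27 = 13

13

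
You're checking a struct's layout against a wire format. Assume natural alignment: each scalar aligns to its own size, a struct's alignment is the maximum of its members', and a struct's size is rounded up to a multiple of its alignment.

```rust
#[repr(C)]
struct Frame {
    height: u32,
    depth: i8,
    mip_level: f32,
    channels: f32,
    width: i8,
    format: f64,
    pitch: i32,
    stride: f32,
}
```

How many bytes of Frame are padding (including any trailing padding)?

height at 0 (size 4, align 4) → ends 4
depth at 4 (size 1, align 1) → ends 5
pad 3 to align 4 for mip_level
mip_level at 8 (size 4, align 4) → ends 12
channels at 12 (size 4, align 4) → ends 16
width at 16 (size 1, align 1) → ends 17
pad 7 to align 8 for format
format at 24 (size 8, align 8) → ends 32
pitch at 32 (size 4, align 4) → ends 36
stride at 36 (size 4, align 4) → ends 40
total 40 bytes, alignment 8
data bytes 30, size 40 → padding 10

10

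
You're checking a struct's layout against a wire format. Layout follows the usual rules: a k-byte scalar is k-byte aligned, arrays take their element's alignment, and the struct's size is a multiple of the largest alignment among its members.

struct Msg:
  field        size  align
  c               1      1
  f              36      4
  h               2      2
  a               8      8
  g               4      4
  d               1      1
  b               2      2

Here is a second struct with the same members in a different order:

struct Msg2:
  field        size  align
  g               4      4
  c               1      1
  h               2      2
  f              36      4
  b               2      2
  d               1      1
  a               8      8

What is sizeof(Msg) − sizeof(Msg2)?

8

0..1  c  (1B, 1-aligned)
1..4  -- padding (3B)
4..40  f  (36B, 4-aligned)
40..42  h  (2B, 2-aligned)
42..48  -- padding (6B)
48..56  a  (8B, 8-aligned)
56..60  g  (4B, 4-aligned)
60..61  d  (1B, 1-aligned)
61..62  -- padding (1B)
62..64  b  (2B, 2-aligned)
sizeof = 64, alignof = 8
— Msg2 —
0..4  g  (4B, 4-aligned)
4..5  c  (1B, 1-aligned)
5..6  -- padding (1B)
6..8  h  (2B, 2-aligned)
8..44  f  (36B, 4-aligned)
44..46  b  (2B, 2-aligned)
46..47  d  (1B, 1-aligned)
47..48  -- padding (1B)
48..56  a  (8B, 8-aligned)
sizeof = 56, alignof = 8
64 − 56 = 8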